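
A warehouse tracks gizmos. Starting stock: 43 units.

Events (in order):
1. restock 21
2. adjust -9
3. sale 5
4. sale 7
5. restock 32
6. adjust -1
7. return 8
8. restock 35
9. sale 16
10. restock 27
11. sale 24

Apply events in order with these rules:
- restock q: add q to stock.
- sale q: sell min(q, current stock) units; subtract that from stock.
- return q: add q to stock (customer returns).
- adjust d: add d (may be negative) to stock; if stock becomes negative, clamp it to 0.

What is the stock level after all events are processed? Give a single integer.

Answer: 104

Derivation:
Processing events:
Start: stock = 43
  Event 1 (restock 21): 43 + 21 = 64
  Event 2 (adjust -9): 64 + -9 = 55
  Event 3 (sale 5): sell min(5,55)=5. stock: 55 - 5 = 50. total_sold = 5
  Event 4 (sale 7): sell min(7,50)=7. stock: 50 - 7 = 43. total_sold = 12
  Event 5 (restock 32): 43 + 32 = 75
  Event 6 (adjust -1): 75 + -1 = 74
  Event 7 (return 8): 74 + 8 = 82
  Event 8 (restock 35): 82 + 35 = 117
  Event 9 (sale 16): sell min(16,117)=16. stock: 117 - 16 = 101. total_sold = 28
  Event 10 (restock 27): 101 + 27 = 128
  Event 11 (sale 24): sell min(24,128)=24. stock: 128 - 24 = 104. total_sold = 52
Final: stock = 104, total_sold = 52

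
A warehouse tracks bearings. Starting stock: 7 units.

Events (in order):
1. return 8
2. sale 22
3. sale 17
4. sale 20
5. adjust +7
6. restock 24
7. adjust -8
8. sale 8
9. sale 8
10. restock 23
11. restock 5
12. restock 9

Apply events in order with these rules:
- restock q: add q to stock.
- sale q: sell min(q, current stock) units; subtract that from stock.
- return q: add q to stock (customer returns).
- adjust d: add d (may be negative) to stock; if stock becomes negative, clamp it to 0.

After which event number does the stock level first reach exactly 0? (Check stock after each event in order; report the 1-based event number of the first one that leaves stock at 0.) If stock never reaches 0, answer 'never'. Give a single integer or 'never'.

Processing events:
Start: stock = 7
  Event 1 (return 8): 7 + 8 = 15
  Event 2 (sale 22): sell min(22,15)=15. stock: 15 - 15 = 0. total_sold = 15
  Event 3 (sale 17): sell min(17,0)=0. stock: 0 - 0 = 0. total_sold = 15
  Event 4 (sale 20): sell min(20,0)=0. stock: 0 - 0 = 0. total_sold = 15
  Event 5 (adjust +7): 0 + 7 = 7
  Event 6 (restock 24): 7 + 24 = 31
  Event 7 (adjust -8): 31 + -8 = 23
  Event 8 (sale 8): sell min(8,23)=8. stock: 23 - 8 = 15. total_sold = 23
  Event 9 (sale 8): sell min(8,15)=8. stock: 15 - 8 = 7. total_sold = 31
  Event 10 (restock 23): 7 + 23 = 30
  Event 11 (restock 5): 30 + 5 = 35
  Event 12 (restock 9): 35 + 9 = 44
Final: stock = 44, total_sold = 31

First zero at event 2.

Answer: 2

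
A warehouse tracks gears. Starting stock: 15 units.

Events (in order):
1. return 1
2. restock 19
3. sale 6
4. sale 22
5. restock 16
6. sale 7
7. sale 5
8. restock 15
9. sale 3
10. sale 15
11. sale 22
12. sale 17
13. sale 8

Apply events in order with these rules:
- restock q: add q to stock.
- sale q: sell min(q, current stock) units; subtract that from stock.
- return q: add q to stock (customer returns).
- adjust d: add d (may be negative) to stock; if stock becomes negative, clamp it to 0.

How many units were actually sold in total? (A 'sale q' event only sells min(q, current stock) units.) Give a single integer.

Answer: 66

Derivation:
Processing events:
Start: stock = 15
  Event 1 (return 1): 15 + 1 = 16
  Event 2 (restock 19): 16 + 19 = 35
  Event 3 (sale 6): sell min(6,35)=6. stock: 35 - 6 = 29. total_sold = 6
  Event 4 (sale 22): sell min(22,29)=22. stock: 29 - 22 = 7. total_sold = 28
  Event 5 (restock 16): 7 + 16 = 23
  Event 6 (sale 7): sell min(7,23)=7. stock: 23 - 7 = 16. total_sold = 35
  Event 7 (sale 5): sell min(5,16)=5. stock: 16 - 5 = 11. total_sold = 40
  Event 8 (restock 15): 11 + 15 = 26
  Event 9 (sale 3): sell min(3,26)=3. stock: 26 - 3 = 23. total_sold = 43
  Event 10 (sale 15): sell min(15,23)=15. stock: 23 - 15 = 8. total_sold = 58
  Event 11 (sale 22): sell min(22,8)=8. stock: 8 - 8 = 0. total_sold = 66
  Event 12 (sale 17): sell min(17,0)=0. stock: 0 - 0 = 0. total_sold = 66
  Event 13 (sale 8): sell min(8,0)=0. stock: 0 - 0 = 0. total_sold = 66
Final: stock = 0, total_sold = 66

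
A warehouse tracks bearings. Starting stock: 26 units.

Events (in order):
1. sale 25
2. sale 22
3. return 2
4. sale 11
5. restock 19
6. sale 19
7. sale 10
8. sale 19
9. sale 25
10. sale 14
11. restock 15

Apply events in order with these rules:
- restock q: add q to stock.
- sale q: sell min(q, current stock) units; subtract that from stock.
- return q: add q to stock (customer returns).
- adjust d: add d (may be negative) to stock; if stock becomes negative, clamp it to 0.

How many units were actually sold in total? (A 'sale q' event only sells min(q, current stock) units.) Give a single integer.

Processing events:
Start: stock = 26
  Event 1 (sale 25): sell min(25,26)=25. stock: 26 - 25 = 1. total_sold = 25
  Event 2 (sale 22): sell min(22,1)=1. stock: 1 - 1 = 0. total_sold = 26
  Event 3 (return 2): 0 + 2 = 2
  Event 4 (sale 11): sell min(11,2)=2. stock: 2 - 2 = 0. total_sold = 28
  Event 5 (restock 19): 0 + 19 = 19
  Event 6 (sale 19): sell min(19,19)=19. stock: 19 - 19 = 0. total_sold = 47
  Event 7 (sale 10): sell min(10,0)=0. stock: 0 - 0 = 0. total_sold = 47
  Event 8 (sale 19): sell min(19,0)=0. stock: 0 - 0 = 0. total_sold = 47
  Event 9 (sale 25): sell min(25,0)=0. stock: 0 - 0 = 0. total_sold = 47
  Event 10 (sale 14): sell min(14,0)=0. stock: 0 - 0 = 0. total_sold = 47
  Event 11 (restock 15): 0 + 15 = 15
Final: stock = 15, total_sold = 47

Answer: 47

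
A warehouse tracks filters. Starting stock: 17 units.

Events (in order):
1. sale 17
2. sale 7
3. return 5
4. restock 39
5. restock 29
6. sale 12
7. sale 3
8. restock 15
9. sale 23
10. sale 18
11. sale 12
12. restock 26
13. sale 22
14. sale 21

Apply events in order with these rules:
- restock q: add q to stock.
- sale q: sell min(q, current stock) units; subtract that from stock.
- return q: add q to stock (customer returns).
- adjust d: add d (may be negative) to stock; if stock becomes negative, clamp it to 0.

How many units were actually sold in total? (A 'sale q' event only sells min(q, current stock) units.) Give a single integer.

Processing events:
Start: stock = 17
  Event 1 (sale 17): sell min(17,17)=17. stock: 17 - 17 = 0. total_sold = 17
  Event 2 (sale 7): sell min(7,0)=0. stock: 0 - 0 = 0. total_sold = 17
  Event 3 (return 5): 0 + 5 = 5
  Event 4 (restock 39): 5 + 39 = 44
  Event 5 (restock 29): 44 + 29 = 73
  Event 6 (sale 12): sell min(12,73)=12. stock: 73 - 12 = 61. total_sold = 29
  Event 7 (sale 3): sell min(3,61)=3. stock: 61 - 3 = 58. total_sold = 32
  Event 8 (restock 15): 58 + 15 = 73
  Event 9 (sale 23): sell min(23,73)=23. stock: 73 - 23 = 50. total_sold = 55
  Event 10 (sale 18): sell min(18,50)=18. stock: 50 - 18 = 32. total_sold = 73
  Event 11 (sale 12): sell min(12,32)=12. stock: 32 - 12 = 20. total_sold = 85
  Event 12 (restock 26): 20 + 26 = 46
  Event 13 (sale 22): sell min(22,46)=22. stock: 46 - 22 = 24. total_sold = 107
  Event 14 (sale 21): sell min(21,24)=21. stock: 24 - 21 = 3. total_sold = 128
Final: stock = 3, total_sold = 128

Answer: 128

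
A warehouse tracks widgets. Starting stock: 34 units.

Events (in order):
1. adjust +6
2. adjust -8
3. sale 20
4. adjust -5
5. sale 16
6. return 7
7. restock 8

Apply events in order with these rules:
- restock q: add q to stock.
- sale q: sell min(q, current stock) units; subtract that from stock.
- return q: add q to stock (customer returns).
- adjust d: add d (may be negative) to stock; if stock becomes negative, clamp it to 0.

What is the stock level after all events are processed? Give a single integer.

Answer: 15

Derivation:
Processing events:
Start: stock = 34
  Event 1 (adjust +6): 34 + 6 = 40
  Event 2 (adjust -8): 40 + -8 = 32
  Event 3 (sale 20): sell min(20,32)=20. stock: 32 - 20 = 12. total_sold = 20
  Event 4 (adjust -5): 12 + -5 = 7
  Event 5 (sale 16): sell min(16,7)=7. stock: 7 - 7 = 0. total_sold = 27
  Event 6 (return 7): 0 + 7 = 7
  Event 7 (restock 8): 7 + 8 = 15
Final: stock = 15, total_sold = 27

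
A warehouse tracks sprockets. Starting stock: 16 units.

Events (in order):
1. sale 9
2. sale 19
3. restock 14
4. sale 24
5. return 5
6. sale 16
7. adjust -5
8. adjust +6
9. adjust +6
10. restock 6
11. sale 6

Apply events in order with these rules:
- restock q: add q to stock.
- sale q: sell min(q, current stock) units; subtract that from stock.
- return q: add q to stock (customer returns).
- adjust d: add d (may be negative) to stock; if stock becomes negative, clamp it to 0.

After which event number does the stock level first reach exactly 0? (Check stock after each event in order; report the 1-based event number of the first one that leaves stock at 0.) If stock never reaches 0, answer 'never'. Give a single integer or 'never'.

Processing events:
Start: stock = 16
  Event 1 (sale 9): sell min(9,16)=9. stock: 16 - 9 = 7. total_sold = 9
  Event 2 (sale 19): sell min(19,7)=7. stock: 7 - 7 = 0. total_sold = 16
  Event 3 (restock 14): 0 + 14 = 14
  Event 4 (sale 24): sell min(24,14)=14. stock: 14 - 14 = 0. total_sold = 30
  Event 5 (return 5): 0 + 5 = 5
  Event 6 (sale 16): sell min(16,5)=5. stock: 5 - 5 = 0. total_sold = 35
  Event 7 (adjust -5): 0 + -5 = 0 (clamped to 0)
  Event 8 (adjust +6): 0 + 6 = 6
  Event 9 (adjust +6): 6 + 6 = 12
  Event 10 (restock 6): 12 + 6 = 18
  Event 11 (sale 6): sell min(6,18)=6. stock: 18 - 6 = 12. total_sold = 41
Final: stock = 12, total_sold = 41

First zero at event 2.

Answer: 2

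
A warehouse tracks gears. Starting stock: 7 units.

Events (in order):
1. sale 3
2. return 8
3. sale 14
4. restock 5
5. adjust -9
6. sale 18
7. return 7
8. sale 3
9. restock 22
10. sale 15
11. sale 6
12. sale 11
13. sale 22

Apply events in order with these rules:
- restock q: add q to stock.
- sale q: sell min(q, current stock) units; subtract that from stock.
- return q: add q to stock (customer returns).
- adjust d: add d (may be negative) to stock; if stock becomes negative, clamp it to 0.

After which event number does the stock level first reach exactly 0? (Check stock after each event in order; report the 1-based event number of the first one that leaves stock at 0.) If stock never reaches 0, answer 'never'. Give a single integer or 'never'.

Answer: 3

Derivation:
Processing events:
Start: stock = 7
  Event 1 (sale 3): sell min(3,7)=3. stock: 7 - 3 = 4. total_sold = 3
  Event 2 (return 8): 4 + 8 = 12
  Event 3 (sale 14): sell min(14,12)=12. stock: 12 - 12 = 0. total_sold = 15
  Event 4 (restock 5): 0 + 5 = 5
  Event 5 (adjust -9): 5 + -9 = 0 (clamped to 0)
  Event 6 (sale 18): sell min(18,0)=0. stock: 0 - 0 = 0. total_sold = 15
  Event 7 (return 7): 0 + 7 = 7
  Event 8 (sale 3): sell min(3,7)=3. stock: 7 - 3 = 4. total_sold = 18
  Event 9 (restock 22): 4 + 22 = 26
  Event 10 (sale 15): sell min(15,26)=15. stock: 26 - 15 = 11. total_sold = 33
  Event 11 (sale 6): sell min(6,11)=6. stock: 11 - 6 = 5. total_sold = 39
  Event 12 (sale 11): sell min(11,5)=5. stock: 5 - 5 = 0. total_sold = 44
  Event 13 (sale 22): sell min(22,0)=0. stock: 0 - 0 = 0. total_sold = 44
Final: stock = 0, total_sold = 44

First zero at event 3.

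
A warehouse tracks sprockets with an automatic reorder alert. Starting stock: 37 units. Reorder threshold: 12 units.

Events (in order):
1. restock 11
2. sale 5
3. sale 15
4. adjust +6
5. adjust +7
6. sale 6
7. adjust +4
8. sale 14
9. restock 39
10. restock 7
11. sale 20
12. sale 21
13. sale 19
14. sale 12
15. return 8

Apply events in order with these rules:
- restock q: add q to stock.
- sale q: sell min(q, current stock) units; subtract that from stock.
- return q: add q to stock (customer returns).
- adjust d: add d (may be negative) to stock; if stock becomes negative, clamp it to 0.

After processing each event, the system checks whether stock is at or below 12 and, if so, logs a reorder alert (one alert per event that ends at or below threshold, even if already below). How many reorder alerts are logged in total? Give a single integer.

Processing events:
Start: stock = 37
  Event 1 (restock 11): 37 + 11 = 48
  Event 2 (sale 5): sell min(5,48)=5. stock: 48 - 5 = 43. total_sold = 5
  Event 3 (sale 15): sell min(15,43)=15. stock: 43 - 15 = 28. total_sold = 20
  Event 4 (adjust +6): 28 + 6 = 34
  Event 5 (adjust +7): 34 + 7 = 41
  Event 6 (sale 6): sell min(6,41)=6. stock: 41 - 6 = 35. total_sold = 26
  Event 7 (adjust +4): 35 + 4 = 39
  Event 8 (sale 14): sell min(14,39)=14. stock: 39 - 14 = 25. total_sold = 40
  Event 9 (restock 39): 25 + 39 = 64
  Event 10 (restock 7): 64 + 7 = 71
  Event 11 (sale 20): sell min(20,71)=20. stock: 71 - 20 = 51. total_sold = 60
  Event 12 (sale 21): sell min(21,51)=21. stock: 51 - 21 = 30. total_sold = 81
  Event 13 (sale 19): sell min(19,30)=19. stock: 30 - 19 = 11. total_sold = 100
  Event 14 (sale 12): sell min(12,11)=11. stock: 11 - 11 = 0. total_sold = 111
  Event 15 (return 8): 0 + 8 = 8
Final: stock = 8, total_sold = 111

Checking against threshold 12:
  After event 1: stock=48 > 12
  After event 2: stock=43 > 12
  After event 3: stock=28 > 12
  After event 4: stock=34 > 12
  After event 5: stock=41 > 12
  After event 6: stock=35 > 12
  After event 7: stock=39 > 12
  After event 8: stock=25 > 12
  After event 9: stock=64 > 12
  After event 10: stock=71 > 12
  After event 11: stock=51 > 12
  After event 12: stock=30 > 12
  After event 13: stock=11 <= 12 -> ALERT
  After event 14: stock=0 <= 12 -> ALERT
  After event 15: stock=8 <= 12 -> ALERT
Alert events: [13, 14, 15]. Count = 3

Answer: 3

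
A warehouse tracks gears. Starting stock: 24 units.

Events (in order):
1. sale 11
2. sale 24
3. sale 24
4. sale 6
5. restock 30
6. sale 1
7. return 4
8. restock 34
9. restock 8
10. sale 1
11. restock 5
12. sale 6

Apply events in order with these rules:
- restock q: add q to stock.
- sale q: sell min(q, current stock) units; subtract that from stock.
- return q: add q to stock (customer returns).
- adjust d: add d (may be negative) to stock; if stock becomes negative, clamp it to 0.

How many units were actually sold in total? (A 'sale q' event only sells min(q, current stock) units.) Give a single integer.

Processing events:
Start: stock = 24
  Event 1 (sale 11): sell min(11,24)=11. stock: 24 - 11 = 13. total_sold = 11
  Event 2 (sale 24): sell min(24,13)=13. stock: 13 - 13 = 0. total_sold = 24
  Event 3 (sale 24): sell min(24,0)=0. stock: 0 - 0 = 0. total_sold = 24
  Event 4 (sale 6): sell min(6,0)=0. stock: 0 - 0 = 0. total_sold = 24
  Event 5 (restock 30): 0 + 30 = 30
  Event 6 (sale 1): sell min(1,30)=1. stock: 30 - 1 = 29. total_sold = 25
  Event 7 (return 4): 29 + 4 = 33
  Event 8 (restock 34): 33 + 34 = 67
  Event 9 (restock 8): 67 + 8 = 75
  Event 10 (sale 1): sell min(1,75)=1. stock: 75 - 1 = 74. total_sold = 26
  Event 11 (restock 5): 74 + 5 = 79
  Event 12 (sale 6): sell min(6,79)=6. stock: 79 - 6 = 73. total_sold = 32
Final: stock = 73, total_sold = 32

Answer: 32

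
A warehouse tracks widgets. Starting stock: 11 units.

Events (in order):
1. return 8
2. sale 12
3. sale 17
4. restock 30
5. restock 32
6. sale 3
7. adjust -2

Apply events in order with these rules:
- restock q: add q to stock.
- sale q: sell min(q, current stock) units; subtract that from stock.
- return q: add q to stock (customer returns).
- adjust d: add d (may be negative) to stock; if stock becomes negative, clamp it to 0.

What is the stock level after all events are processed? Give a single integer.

Processing events:
Start: stock = 11
  Event 1 (return 8): 11 + 8 = 19
  Event 2 (sale 12): sell min(12,19)=12. stock: 19 - 12 = 7. total_sold = 12
  Event 3 (sale 17): sell min(17,7)=7. stock: 7 - 7 = 0. total_sold = 19
  Event 4 (restock 30): 0 + 30 = 30
  Event 5 (restock 32): 30 + 32 = 62
  Event 6 (sale 3): sell min(3,62)=3. stock: 62 - 3 = 59. total_sold = 22
  Event 7 (adjust -2): 59 + -2 = 57
Final: stock = 57, total_sold = 22

Answer: 57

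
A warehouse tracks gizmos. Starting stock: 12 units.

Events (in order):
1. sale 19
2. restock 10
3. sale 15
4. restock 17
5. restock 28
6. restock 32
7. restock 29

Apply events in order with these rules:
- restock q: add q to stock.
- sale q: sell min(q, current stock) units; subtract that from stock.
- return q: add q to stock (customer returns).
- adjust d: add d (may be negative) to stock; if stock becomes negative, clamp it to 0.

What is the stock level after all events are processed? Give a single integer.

Answer: 106

Derivation:
Processing events:
Start: stock = 12
  Event 1 (sale 19): sell min(19,12)=12. stock: 12 - 12 = 0. total_sold = 12
  Event 2 (restock 10): 0 + 10 = 10
  Event 3 (sale 15): sell min(15,10)=10. stock: 10 - 10 = 0. total_sold = 22
  Event 4 (restock 17): 0 + 17 = 17
  Event 5 (restock 28): 17 + 28 = 45
  Event 6 (restock 32): 45 + 32 = 77
  Event 7 (restock 29): 77 + 29 = 106
Final: stock = 106, total_sold = 22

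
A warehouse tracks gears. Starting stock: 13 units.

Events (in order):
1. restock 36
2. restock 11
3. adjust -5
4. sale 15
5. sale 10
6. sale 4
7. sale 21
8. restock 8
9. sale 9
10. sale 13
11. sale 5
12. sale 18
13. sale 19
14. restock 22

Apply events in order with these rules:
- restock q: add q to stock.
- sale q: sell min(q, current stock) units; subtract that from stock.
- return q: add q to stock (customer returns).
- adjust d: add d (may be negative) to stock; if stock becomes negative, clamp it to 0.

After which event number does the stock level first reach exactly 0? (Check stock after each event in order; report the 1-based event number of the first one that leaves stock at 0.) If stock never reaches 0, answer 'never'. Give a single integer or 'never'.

Answer: 10

Derivation:
Processing events:
Start: stock = 13
  Event 1 (restock 36): 13 + 36 = 49
  Event 2 (restock 11): 49 + 11 = 60
  Event 3 (adjust -5): 60 + -5 = 55
  Event 4 (sale 15): sell min(15,55)=15. stock: 55 - 15 = 40. total_sold = 15
  Event 5 (sale 10): sell min(10,40)=10. stock: 40 - 10 = 30. total_sold = 25
  Event 6 (sale 4): sell min(4,30)=4. stock: 30 - 4 = 26. total_sold = 29
  Event 7 (sale 21): sell min(21,26)=21. stock: 26 - 21 = 5. total_sold = 50
  Event 8 (restock 8): 5 + 8 = 13
  Event 9 (sale 9): sell min(9,13)=9. stock: 13 - 9 = 4. total_sold = 59
  Event 10 (sale 13): sell min(13,4)=4. stock: 4 - 4 = 0. total_sold = 63
  Event 11 (sale 5): sell min(5,0)=0. stock: 0 - 0 = 0. total_sold = 63
  Event 12 (sale 18): sell min(18,0)=0. stock: 0 - 0 = 0. total_sold = 63
  Event 13 (sale 19): sell min(19,0)=0. stock: 0 - 0 = 0. total_sold = 63
  Event 14 (restock 22): 0 + 22 = 22
Final: stock = 22, total_sold = 63

First zero at event 10.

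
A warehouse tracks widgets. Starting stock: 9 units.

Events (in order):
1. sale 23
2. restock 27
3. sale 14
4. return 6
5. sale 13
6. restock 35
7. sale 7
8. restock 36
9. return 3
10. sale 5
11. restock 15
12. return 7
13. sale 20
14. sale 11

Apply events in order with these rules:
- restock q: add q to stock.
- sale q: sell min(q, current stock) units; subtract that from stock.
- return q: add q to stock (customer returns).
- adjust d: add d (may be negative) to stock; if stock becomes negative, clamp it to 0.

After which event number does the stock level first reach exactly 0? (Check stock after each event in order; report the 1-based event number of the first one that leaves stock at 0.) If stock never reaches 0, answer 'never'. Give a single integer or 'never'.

Processing events:
Start: stock = 9
  Event 1 (sale 23): sell min(23,9)=9. stock: 9 - 9 = 0. total_sold = 9
  Event 2 (restock 27): 0 + 27 = 27
  Event 3 (sale 14): sell min(14,27)=14. stock: 27 - 14 = 13. total_sold = 23
  Event 4 (return 6): 13 + 6 = 19
  Event 5 (sale 13): sell min(13,19)=13. stock: 19 - 13 = 6. total_sold = 36
  Event 6 (restock 35): 6 + 35 = 41
  Event 7 (sale 7): sell min(7,41)=7. stock: 41 - 7 = 34. total_sold = 43
  Event 8 (restock 36): 34 + 36 = 70
  Event 9 (return 3): 70 + 3 = 73
  Event 10 (sale 5): sell min(5,73)=5. stock: 73 - 5 = 68. total_sold = 48
  Event 11 (restock 15): 68 + 15 = 83
  Event 12 (return 7): 83 + 7 = 90
  Event 13 (sale 20): sell min(20,90)=20. stock: 90 - 20 = 70. total_sold = 68
  Event 14 (sale 11): sell min(11,70)=11. stock: 70 - 11 = 59. total_sold = 79
Final: stock = 59, total_sold = 79

First zero at event 1.

Answer: 1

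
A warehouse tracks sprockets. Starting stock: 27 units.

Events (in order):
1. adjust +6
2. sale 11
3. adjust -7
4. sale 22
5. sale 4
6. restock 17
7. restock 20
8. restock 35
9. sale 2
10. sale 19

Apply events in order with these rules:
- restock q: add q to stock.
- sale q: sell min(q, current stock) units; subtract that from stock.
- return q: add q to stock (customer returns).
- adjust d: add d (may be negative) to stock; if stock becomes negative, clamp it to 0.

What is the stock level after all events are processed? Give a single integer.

Processing events:
Start: stock = 27
  Event 1 (adjust +6): 27 + 6 = 33
  Event 2 (sale 11): sell min(11,33)=11. stock: 33 - 11 = 22. total_sold = 11
  Event 3 (adjust -7): 22 + -7 = 15
  Event 4 (sale 22): sell min(22,15)=15. stock: 15 - 15 = 0. total_sold = 26
  Event 5 (sale 4): sell min(4,0)=0. stock: 0 - 0 = 0. total_sold = 26
  Event 6 (restock 17): 0 + 17 = 17
  Event 7 (restock 20): 17 + 20 = 37
  Event 8 (restock 35): 37 + 35 = 72
  Event 9 (sale 2): sell min(2,72)=2. stock: 72 - 2 = 70. total_sold = 28
  Event 10 (sale 19): sell min(19,70)=19. stock: 70 - 19 = 51. total_sold = 47
Final: stock = 51, total_sold = 47

Answer: 51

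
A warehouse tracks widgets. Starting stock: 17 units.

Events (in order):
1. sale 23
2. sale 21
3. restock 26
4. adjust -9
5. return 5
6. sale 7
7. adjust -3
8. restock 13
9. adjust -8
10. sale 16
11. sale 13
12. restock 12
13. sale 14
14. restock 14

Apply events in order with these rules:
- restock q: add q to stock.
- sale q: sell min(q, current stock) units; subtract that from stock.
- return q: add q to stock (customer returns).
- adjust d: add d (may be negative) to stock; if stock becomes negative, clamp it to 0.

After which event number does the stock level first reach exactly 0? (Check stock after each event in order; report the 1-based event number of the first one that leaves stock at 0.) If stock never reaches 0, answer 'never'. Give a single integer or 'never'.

Answer: 1

Derivation:
Processing events:
Start: stock = 17
  Event 1 (sale 23): sell min(23,17)=17. stock: 17 - 17 = 0. total_sold = 17
  Event 2 (sale 21): sell min(21,0)=0. stock: 0 - 0 = 0. total_sold = 17
  Event 3 (restock 26): 0 + 26 = 26
  Event 4 (adjust -9): 26 + -9 = 17
  Event 5 (return 5): 17 + 5 = 22
  Event 6 (sale 7): sell min(7,22)=7. stock: 22 - 7 = 15. total_sold = 24
  Event 7 (adjust -3): 15 + -3 = 12
  Event 8 (restock 13): 12 + 13 = 25
  Event 9 (adjust -8): 25 + -8 = 17
  Event 10 (sale 16): sell min(16,17)=16. stock: 17 - 16 = 1. total_sold = 40
  Event 11 (sale 13): sell min(13,1)=1. stock: 1 - 1 = 0. total_sold = 41
  Event 12 (restock 12): 0 + 12 = 12
  Event 13 (sale 14): sell min(14,12)=12. stock: 12 - 12 = 0. total_sold = 53
  Event 14 (restock 14): 0 + 14 = 14
Final: stock = 14, total_sold = 53

First zero at event 1.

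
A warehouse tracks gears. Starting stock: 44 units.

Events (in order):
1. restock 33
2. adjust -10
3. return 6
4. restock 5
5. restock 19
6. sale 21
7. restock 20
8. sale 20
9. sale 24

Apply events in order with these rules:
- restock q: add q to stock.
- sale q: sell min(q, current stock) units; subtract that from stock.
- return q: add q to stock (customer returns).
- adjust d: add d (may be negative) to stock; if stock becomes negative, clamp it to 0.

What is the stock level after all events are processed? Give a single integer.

Answer: 52

Derivation:
Processing events:
Start: stock = 44
  Event 1 (restock 33): 44 + 33 = 77
  Event 2 (adjust -10): 77 + -10 = 67
  Event 3 (return 6): 67 + 6 = 73
  Event 4 (restock 5): 73 + 5 = 78
  Event 5 (restock 19): 78 + 19 = 97
  Event 6 (sale 21): sell min(21,97)=21. stock: 97 - 21 = 76. total_sold = 21
  Event 7 (restock 20): 76 + 20 = 96
  Event 8 (sale 20): sell min(20,96)=20. stock: 96 - 20 = 76. total_sold = 41
  Event 9 (sale 24): sell min(24,76)=24. stock: 76 - 24 = 52. total_sold = 65
Final: stock = 52, total_sold = 65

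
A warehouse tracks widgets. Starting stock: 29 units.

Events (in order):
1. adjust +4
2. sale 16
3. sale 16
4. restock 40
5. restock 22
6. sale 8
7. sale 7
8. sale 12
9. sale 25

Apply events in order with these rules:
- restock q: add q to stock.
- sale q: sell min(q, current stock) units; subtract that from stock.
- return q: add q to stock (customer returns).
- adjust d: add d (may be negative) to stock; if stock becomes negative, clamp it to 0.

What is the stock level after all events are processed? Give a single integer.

Processing events:
Start: stock = 29
  Event 1 (adjust +4): 29 + 4 = 33
  Event 2 (sale 16): sell min(16,33)=16. stock: 33 - 16 = 17. total_sold = 16
  Event 3 (sale 16): sell min(16,17)=16. stock: 17 - 16 = 1. total_sold = 32
  Event 4 (restock 40): 1 + 40 = 41
  Event 5 (restock 22): 41 + 22 = 63
  Event 6 (sale 8): sell min(8,63)=8. stock: 63 - 8 = 55. total_sold = 40
  Event 7 (sale 7): sell min(7,55)=7. stock: 55 - 7 = 48. total_sold = 47
  Event 8 (sale 12): sell min(12,48)=12. stock: 48 - 12 = 36. total_sold = 59
  Event 9 (sale 25): sell min(25,36)=25. stock: 36 - 25 = 11. total_sold = 84
Final: stock = 11, total_sold = 84

Answer: 11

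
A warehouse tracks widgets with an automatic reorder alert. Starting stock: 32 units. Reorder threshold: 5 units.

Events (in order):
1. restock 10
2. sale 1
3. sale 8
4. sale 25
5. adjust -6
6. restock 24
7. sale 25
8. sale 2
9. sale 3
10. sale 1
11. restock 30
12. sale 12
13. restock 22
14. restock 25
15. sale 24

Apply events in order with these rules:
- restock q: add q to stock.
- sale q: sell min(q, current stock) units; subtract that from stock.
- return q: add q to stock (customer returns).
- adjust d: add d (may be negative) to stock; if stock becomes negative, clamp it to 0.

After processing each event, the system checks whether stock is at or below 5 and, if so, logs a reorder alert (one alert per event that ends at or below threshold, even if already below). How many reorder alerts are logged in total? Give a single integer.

Processing events:
Start: stock = 32
  Event 1 (restock 10): 32 + 10 = 42
  Event 2 (sale 1): sell min(1,42)=1. stock: 42 - 1 = 41. total_sold = 1
  Event 3 (sale 8): sell min(8,41)=8. stock: 41 - 8 = 33. total_sold = 9
  Event 4 (sale 25): sell min(25,33)=25. stock: 33 - 25 = 8. total_sold = 34
  Event 5 (adjust -6): 8 + -6 = 2
  Event 6 (restock 24): 2 + 24 = 26
  Event 7 (sale 25): sell min(25,26)=25. stock: 26 - 25 = 1. total_sold = 59
  Event 8 (sale 2): sell min(2,1)=1. stock: 1 - 1 = 0. total_sold = 60
  Event 9 (sale 3): sell min(3,0)=0. stock: 0 - 0 = 0. total_sold = 60
  Event 10 (sale 1): sell min(1,0)=0. stock: 0 - 0 = 0. total_sold = 60
  Event 11 (restock 30): 0 + 30 = 30
  Event 12 (sale 12): sell min(12,30)=12. stock: 30 - 12 = 18. total_sold = 72
  Event 13 (restock 22): 18 + 22 = 40
  Event 14 (restock 25): 40 + 25 = 65
  Event 15 (sale 24): sell min(24,65)=24. stock: 65 - 24 = 41. total_sold = 96
Final: stock = 41, total_sold = 96

Checking against threshold 5:
  After event 1: stock=42 > 5
  After event 2: stock=41 > 5
  After event 3: stock=33 > 5
  After event 4: stock=8 > 5
  After event 5: stock=2 <= 5 -> ALERT
  After event 6: stock=26 > 5
  After event 7: stock=1 <= 5 -> ALERT
  After event 8: stock=0 <= 5 -> ALERT
  After event 9: stock=0 <= 5 -> ALERT
  After event 10: stock=0 <= 5 -> ALERT
  After event 11: stock=30 > 5
  After event 12: stock=18 > 5
  After event 13: stock=40 > 5
  After event 14: stock=65 > 5
  After event 15: stock=41 > 5
Alert events: [5, 7, 8, 9, 10]. Count = 5

Answer: 5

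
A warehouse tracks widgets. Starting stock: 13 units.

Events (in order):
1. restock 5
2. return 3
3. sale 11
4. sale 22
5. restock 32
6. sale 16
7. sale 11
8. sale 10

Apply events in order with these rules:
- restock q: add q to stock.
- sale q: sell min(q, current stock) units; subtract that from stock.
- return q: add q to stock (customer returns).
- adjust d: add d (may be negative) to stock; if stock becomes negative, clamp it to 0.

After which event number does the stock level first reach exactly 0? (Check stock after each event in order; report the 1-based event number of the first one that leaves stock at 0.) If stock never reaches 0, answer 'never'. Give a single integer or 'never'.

Processing events:
Start: stock = 13
  Event 1 (restock 5): 13 + 5 = 18
  Event 2 (return 3): 18 + 3 = 21
  Event 3 (sale 11): sell min(11,21)=11. stock: 21 - 11 = 10. total_sold = 11
  Event 4 (sale 22): sell min(22,10)=10. stock: 10 - 10 = 0. total_sold = 21
  Event 5 (restock 32): 0 + 32 = 32
  Event 6 (sale 16): sell min(16,32)=16. stock: 32 - 16 = 16. total_sold = 37
  Event 7 (sale 11): sell min(11,16)=11. stock: 16 - 11 = 5. total_sold = 48
  Event 8 (sale 10): sell min(10,5)=5. stock: 5 - 5 = 0. total_sold = 53
Final: stock = 0, total_sold = 53

First zero at event 4.

Answer: 4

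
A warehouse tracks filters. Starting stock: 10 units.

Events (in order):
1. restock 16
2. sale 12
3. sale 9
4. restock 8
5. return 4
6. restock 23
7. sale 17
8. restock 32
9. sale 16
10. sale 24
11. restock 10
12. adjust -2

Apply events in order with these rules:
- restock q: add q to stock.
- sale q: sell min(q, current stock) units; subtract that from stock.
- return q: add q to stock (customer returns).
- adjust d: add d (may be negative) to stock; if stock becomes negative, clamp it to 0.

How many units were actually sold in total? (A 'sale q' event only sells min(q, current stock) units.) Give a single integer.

Answer: 78

Derivation:
Processing events:
Start: stock = 10
  Event 1 (restock 16): 10 + 16 = 26
  Event 2 (sale 12): sell min(12,26)=12. stock: 26 - 12 = 14. total_sold = 12
  Event 3 (sale 9): sell min(9,14)=9. stock: 14 - 9 = 5. total_sold = 21
  Event 4 (restock 8): 5 + 8 = 13
  Event 5 (return 4): 13 + 4 = 17
  Event 6 (restock 23): 17 + 23 = 40
  Event 7 (sale 17): sell min(17,40)=17. stock: 40 - 17 = 23. total_sold = 38
  Event 8 (restock 32): 23 + 32 = 55
  Event 9 (sale 16): sell min(16,55)=16. stock: 55 - 16 = 39. total_sold = 54
  Event 10 (sale 24): sell min(24,39)=24. stock: 39 - 24 = 15. total_sold = 78
  Event 11 (restock 10): 15 + 10 = 25
  Event 12 (adjust -2): 25 + -2 = 23
Final: stock = 23, total_sold = 78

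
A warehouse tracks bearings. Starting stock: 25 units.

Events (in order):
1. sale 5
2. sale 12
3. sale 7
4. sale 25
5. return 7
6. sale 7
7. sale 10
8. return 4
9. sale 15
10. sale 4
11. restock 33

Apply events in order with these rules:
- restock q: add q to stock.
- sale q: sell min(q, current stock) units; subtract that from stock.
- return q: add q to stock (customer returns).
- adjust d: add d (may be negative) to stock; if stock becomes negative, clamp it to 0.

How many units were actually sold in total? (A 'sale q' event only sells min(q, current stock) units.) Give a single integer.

Answer: 36

Derivation:
Processing events:
Start: stock = 25
  Event 1 (sale 5): sell min(5,25)=5. stock: 25 - 5 = 20. total_sold = 5
  Event 2 (sale 12): sell min(12,20)=12. stock: 20 - 12 = 8. total_sold = 17
  Event 3 (sale 7): sell min(7,8)=7. stock: 8 - 7 = 1. total_sold = 24
  Event 4 (sale 25): sell min(25,1)=1. stock: 1 - 1 = 0. total_sold = 25
  Event 5 (return 7): 0 + 7 = 7
  Event 6 (sale 7): sell min(7,7)=7. stock: 7 - 7 = 0. total_sold = 32
  Event 7 (sale 10): sell min(10,0)=0. stock: 0 - 0 = 0. total_sold = 32
  Event 8 (return 4): 0 + 4 = 4
  Event 9 (sale 15): sell min(15,4)=4. stock: 4 - 4 = 0. total_sold = 36
  Event 10 (sale 4): sell min(4,0)=0. stock: 0 - 0 = 0. total_sold = 36
  Event 11 (restock 33): 0 + 33 = 33
Final: stock = 33, total_sold = 36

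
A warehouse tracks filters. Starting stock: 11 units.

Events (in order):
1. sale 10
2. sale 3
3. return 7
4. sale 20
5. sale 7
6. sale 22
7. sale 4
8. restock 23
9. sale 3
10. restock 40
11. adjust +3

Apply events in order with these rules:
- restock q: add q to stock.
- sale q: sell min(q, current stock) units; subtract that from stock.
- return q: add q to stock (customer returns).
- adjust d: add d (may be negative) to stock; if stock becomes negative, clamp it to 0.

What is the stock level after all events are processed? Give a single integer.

Processing events:
Start: stock = 11
  Event 1 (sale 10): sell min(10,11)=10. stock: 11 - 10 = 1. total_sold = 10
  Event 2 (sale 3): sell min(3,1)=1. stock: 1 - 1 = 0. total_sold = 11
  Event 3 (return 7): 0 + 7 = 7
  Event 4 (sale 20): sell min(20,7)=7. stock: 7 - 7 = 0. total_sold = 18
  Event 5 (sale 7): sell min(7,0)=0. stock: 0 - 0 = 0. total_sold = 18
  Event 6 (sale 22): sell min(22,0)=0. stock: 0 - 0 = 0. total_sold = 18
  Event 7 (sale 4): sell min(4,0)=0. stock: 0 - 0 = 0. total_sold = 18
  Event 8 (restock 23): 0 + 23 = 23
  Event 9 (sale 3): sell min(3,23)=3. stock: 23 - 3 = 20. total_sold = 21
  Event 10 (restock 40): 20 + 40 = 60
  Event 11 (adjust +3): 60 + 3 = 63
Final: stock = 63, total_sold = 21

Answer: 63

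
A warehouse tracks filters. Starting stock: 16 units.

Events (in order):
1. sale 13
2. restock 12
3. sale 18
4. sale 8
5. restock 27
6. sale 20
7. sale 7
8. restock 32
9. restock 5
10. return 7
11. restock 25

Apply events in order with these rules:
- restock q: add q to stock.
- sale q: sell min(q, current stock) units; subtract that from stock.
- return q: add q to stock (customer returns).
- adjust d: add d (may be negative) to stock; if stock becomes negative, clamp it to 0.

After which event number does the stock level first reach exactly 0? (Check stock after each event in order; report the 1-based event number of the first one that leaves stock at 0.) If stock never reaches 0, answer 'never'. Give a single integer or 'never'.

Processing events:
Start: stock = 16
  Event 1 (sale 13): sell min(13,16)=13. stock: 16 - 13 = 3. total_sold = 13
  Event 2 (restock 12): 3 + 12 = 15
  Event 3 (sale 18): sell min(18,15)=15. stock: 15 - 15 = 0. total_sold = 28
  Event 4 (sale 8): sell min(8,0)=0. stock: 0 - 0 = 0. total_sold = 28
  Event 5 (restock 27): 0 + 27 = 27
  Event 6 (sale 20): sell min(20,27)=20. stock: 27 - 20 = 7. total_sold = 48
  Event 7 (sale 7): sell min(7,7)=7. stock: 7 - 7 = 0. total_sold = 55
  Event 8 (restock 32): 0 + 32 = 32
  Event 9 (restock 5): 32 + 5 = 37
  Event 10 (return 7): 37 + 7 = 44
  Event 11 (restock 25): 44 + 25 = 69
Final: stock = 69, total_sold = 55

First zero at event 3.

Answer: 3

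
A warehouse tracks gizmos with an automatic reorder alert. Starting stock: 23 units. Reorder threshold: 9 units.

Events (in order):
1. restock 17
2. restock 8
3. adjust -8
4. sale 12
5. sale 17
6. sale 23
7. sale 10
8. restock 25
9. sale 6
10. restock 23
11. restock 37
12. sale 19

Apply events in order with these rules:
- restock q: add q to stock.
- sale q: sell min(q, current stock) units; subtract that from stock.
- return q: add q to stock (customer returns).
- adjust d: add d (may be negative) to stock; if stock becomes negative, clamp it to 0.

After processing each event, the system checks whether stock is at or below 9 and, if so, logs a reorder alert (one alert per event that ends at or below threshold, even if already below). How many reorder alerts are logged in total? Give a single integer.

Answer: 2

Derivation:
Processing events:
Start: stock = 23
  Event 1 (restock 17): 23 + 17 = 40
  Event 2 (restock 8): 40 + 8 = 48
  Event 3 (adjust -8): 48 + -8 = 40
  Event 4 (sale 12): sell min(12,40)=12. stock: 40 - 12 = 28. total_sold = 12
  Event 5 (sale 17): sell min(17,28)=17. stock: 28 - 17 = 11. total_sold = 29
  Event 6 (sale 23): sell min(23,11)=11. stock: 11 - 11 = 0. total_sold = 40
  Event 7 (sale 10): sell min(10,0)=0. stock: 0 - 0 = 0. total_sold = 40
  Event 8 (restock 25): 0 + 25 = 25
  Event 9 (sale 6): sell min(6,25)=6. stock: 25 - 6 = 19. total_sold = 46
  Event 10 (restock 23): 19 + 23 = 42
  Event 11 (restock 37): 42 + 37 = 79
  Event 12 (sale 19): sell min(19,79)=19. stock: 79 - 19 = 60. total_sold = 65
Final: stock = 60, total_sold = 65

Checking against threshold 9:
  After event 1: stock=40 > 9
  After event 2: stock=48 > 9
  After event 3: stock=40 > 9
  After event 4: stock=28 > 9
  After event 5: stock=11 > 9
  After event 6: stock=0 <= 9 -> ALERT
  After event 7: stock=0 <= 9 -> ALERT
  After event 8: stock=25 > 9
  After event 9: stock=19 > 9
  After event 10: stock=42 > 9
  After event 11: stock=79 > 9
  After event 12: stock=60 > 9
Alert events: [6, 7]. Count = 2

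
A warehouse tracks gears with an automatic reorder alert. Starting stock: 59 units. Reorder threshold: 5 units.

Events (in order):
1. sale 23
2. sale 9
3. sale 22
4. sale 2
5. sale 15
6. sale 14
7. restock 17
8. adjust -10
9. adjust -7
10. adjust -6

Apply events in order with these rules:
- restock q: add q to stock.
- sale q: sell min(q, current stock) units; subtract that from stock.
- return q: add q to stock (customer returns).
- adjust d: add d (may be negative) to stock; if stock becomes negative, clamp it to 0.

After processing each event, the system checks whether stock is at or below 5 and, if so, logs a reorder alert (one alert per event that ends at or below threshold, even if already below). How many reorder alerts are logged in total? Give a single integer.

Answer: 6

Derivation:
Processing events:
Start: stock = 59
  Event 1 (sale 23): sell min(23,59)=23. stock: 59 - 23 = 36. total_sold = 23
  Event 2 (sale 9): sell min(9,36)=9. stock: 36 - 9 = 27. total_sold = 32
  Event 3 (sale 22): sell min(22,27)=22. stock: 27 - 22 = 5. total_sold = 54
  Event 4 (sale 2): sell min(2,5)=2. stock: 5 - 2 = 3. total_sold = 56
  Event 5 (sale 15): sell min(15,3)=3. stock: 3 - 3 = 0. total_sold = 59
  Event 6 (sale 14): sell min(14,0)=0. stock: 0 - 0 = 0. total_sold = 59
  Event 7 (restock 17): 0 + 17 = 17
  Event 8 (adjust -10): 17 + -10 = 7
  Event 9 (adjust -7): 7 + -7 = 0
  Event 10 (adjust -6): 0 + -6 = 0 (clamped to 0)
Final: stock = 0, total_sold = 59

Checking against threshold 5:
  After event 1: stock=36 > 5
  After event 2: stock=27 > 5
  After event 3: stock=5 <= 5 -> ALERT
  After event 4: stock=3 <= 5 -> ALERT
  After event 5: stock=0 <= 5 -> ALERT
  After event 6: stock=0 <= 5 -> ALERT
  After event 7: stock=17 > 5
  After event 8: stock=7 > 5
  After event 9: stock=0 <= 5 -> ALERT
  After event 10: stock=0 <= 5 -> ALERT
Alert events: [3, 4, 5, 6, 9, 10]. Count = 6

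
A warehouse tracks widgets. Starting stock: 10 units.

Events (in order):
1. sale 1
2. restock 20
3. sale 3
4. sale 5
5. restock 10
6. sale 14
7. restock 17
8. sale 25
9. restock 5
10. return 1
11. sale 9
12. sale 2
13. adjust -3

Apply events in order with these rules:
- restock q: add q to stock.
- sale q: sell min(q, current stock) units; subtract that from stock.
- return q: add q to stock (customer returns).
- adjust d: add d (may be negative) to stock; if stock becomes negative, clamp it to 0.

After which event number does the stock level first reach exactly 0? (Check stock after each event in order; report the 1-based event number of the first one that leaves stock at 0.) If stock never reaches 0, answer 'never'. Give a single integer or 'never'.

Processing events:
Start: stock = 10
  Event 1 (sale 1): sell min(1,10)=1. stock: 10 - 1 = 9. total_sold = 1
  Event 2 (restock 20): 9 + 20 = 29
  Event 3 (sale 3): sell min(3,29)=3. stock: 29 - 3 = 26. total_sold = 4
  Event 4 (sale 5): sell min(5,26)=5. stock: 26 - 5 = 21. total_sold = 9
  Event 5 (restock 10): 21 + 10 = 31
  Event 6 (sale 14): sell min(14,31)=14. stock: 31 - 14 = 17. total_sold = 23
  Event 7 (restock 17): 17 + 17 = 34
  Event 8 (sale 25): sell min(25,34)=25. stock: 34 - 25 = 9. total_sold = 48
  Event 9 (restock 5): 9 + 5 = 14
  Event 10 (return 1): 14 + 1 = 15
  Event 11 (sale 9): sell min(9,15)=9. stock: 15 - 9 = 6. total_sold = 57
  Event 12 (sale 2): sell min(2,6)=2. stock: 6 - 2 = 4. total_sold = 59
  Event 13 (adjust -3): 4 + -3 = 1
Final: stock = 1, total_sold = 59

Stock never reaches 0.

Answer: never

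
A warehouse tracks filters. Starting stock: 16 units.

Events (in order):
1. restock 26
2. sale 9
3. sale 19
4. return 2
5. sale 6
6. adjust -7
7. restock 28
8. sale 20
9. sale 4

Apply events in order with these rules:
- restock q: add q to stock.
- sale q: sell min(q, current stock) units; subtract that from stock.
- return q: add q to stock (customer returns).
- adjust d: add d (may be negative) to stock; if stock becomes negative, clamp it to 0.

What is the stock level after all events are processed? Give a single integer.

Processing events:
Start: stock = 16
  Event 1 (restock 26): 16 + 26 = 42
  Event 2 (sale 9): sell min(9,42)=9. stock: 42 - 9 = 33. total_sold = 9
  Event 3 (sale 19): sell min(19,33)=19. stock: 33 - 19 = 14. total_sold = 28
  Event 4 (return 2): 14 + 2 = 16
  Event 5 (sale 6): sell min(6,16)=6. stock: 16 - 6 = 10. total_sold = 34
  Event 6 (adjust -7): 10 + -7 = 3
  Event 7 (restock 28): 3 + 28 = 31
  Event 8 (sale 20): sell min(20,31)=20. stock: 31 - 20 = 11. total_sold = 54
  Event 9 (sale 4): sell min(4,11)=4. stock: 11 - 4 = 7. total_sold = 58
Final: stock = 7, total_sold = 58

Answer: 7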